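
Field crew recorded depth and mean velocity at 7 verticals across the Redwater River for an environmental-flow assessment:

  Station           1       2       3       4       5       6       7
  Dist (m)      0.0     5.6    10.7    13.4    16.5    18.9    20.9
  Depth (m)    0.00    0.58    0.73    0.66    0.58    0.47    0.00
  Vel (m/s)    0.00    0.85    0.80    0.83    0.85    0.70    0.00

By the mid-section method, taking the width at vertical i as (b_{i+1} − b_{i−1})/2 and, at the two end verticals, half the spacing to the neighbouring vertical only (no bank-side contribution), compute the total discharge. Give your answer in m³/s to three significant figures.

w_2 = (10.7 − 0.0)/2 = 5.35 m; q_2 = 0.85 × 0.58 × 5.35 = 2.638 m³/s
w_3 = (13.4 − 5.6)/2 = 3.9 m; q_3 = 0.80 × 0.73 × 3.9 = 2.278 m³/s
w_4 = (16.5 − 10.7)/2 = 2.9 m; q_4 = 0.83 × 0.66 × 2.9 = 1.589 m³/s
w_5 = (18.9 − 13.4)/2 = 2.75 m; q_5 = 0.85 × 0.58 × 2.75 = 1.356 m³/s
w_6 = (20.9 − 16.5)/2 = 2.2 m; q_6 = 0.70 × 0.47 × 2.2 = 0.7238 m³/s
Stations 1, 7 contribute zero (depth or velocity is 0).
Q = Σ qᵢ = 8.583 m³/s

8.58 m³/s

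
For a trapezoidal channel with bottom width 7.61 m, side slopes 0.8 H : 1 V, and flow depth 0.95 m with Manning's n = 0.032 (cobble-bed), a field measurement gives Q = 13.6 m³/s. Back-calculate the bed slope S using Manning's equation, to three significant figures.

0.00409

A = (b + z·y)·y = (7.61 + 0.8×0.95)×0.95 = 7.952 m²
P = b + 2y√(1+z²) = 7.61 + 2×0.95×√(1+0.8²) = 10.04 m
R = A/P = 7.952/10.04 = 0.7917 m
S = (Q·n / (1·A·R^(2/3)))² = (13.6×0.032 / (1×7.952×0.8558))² = 0.004090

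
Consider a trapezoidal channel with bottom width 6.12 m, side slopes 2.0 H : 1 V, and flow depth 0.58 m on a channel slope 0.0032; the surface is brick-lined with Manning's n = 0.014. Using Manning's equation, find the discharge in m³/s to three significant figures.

A = (b + z·y)·y = (6.12 + 2.0×0.58)×0.58 = 4.222 m²
P = b + 2y√(1+z²) = 6.12 + 2×0.58×√(1+2.0²) = 8.714 m
R = A/P = 4.222/8.714 = 0.4846 m
Q = (1/n)·A·R^(2/3)·S^(1/2) = (1/0.014) × 4.222 × 0.4846^(2/3) × 0.0032^(1/2) = 10.53 m³/s

10.5 m³/s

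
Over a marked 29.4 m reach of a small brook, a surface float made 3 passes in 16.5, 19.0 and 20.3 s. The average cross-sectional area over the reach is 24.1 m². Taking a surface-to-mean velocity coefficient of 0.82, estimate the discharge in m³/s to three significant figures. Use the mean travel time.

31.2 m³/s

t̄ = (16.5 + 19.0 + 20.3) / 3 = 18.6 s
v_surface = L / t̄ = 29.4 / 18.6 = 1.581 m/s
v_mean = 0.82 × 1.581 = 1.296 m/s
Q = A × v_mean = 24.1 × 1.296 = 31.24 m³/s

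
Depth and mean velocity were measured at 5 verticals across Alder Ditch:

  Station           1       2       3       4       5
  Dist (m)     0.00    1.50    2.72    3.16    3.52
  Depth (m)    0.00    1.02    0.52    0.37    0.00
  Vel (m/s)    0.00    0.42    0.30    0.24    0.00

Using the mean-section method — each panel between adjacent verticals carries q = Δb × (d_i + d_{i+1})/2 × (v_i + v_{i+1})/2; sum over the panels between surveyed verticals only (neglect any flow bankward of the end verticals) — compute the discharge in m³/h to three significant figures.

Panel 1-2: Δb = 1.5 m, d̄ = (0.00+1.02)/2 = 0.51, v̄ = (0.00+0.42)/2 = 0.21 → q = 1.5×0.51×0.21 = 0.1607 m³/s
Panel 2-3: Δb = 1.22 m, d̄ = (1.02+0.52)/2 = 0.77, v̄ = (0.42+0.30)/2 = 0.36 → q = 1.22×0.77×0.36 = 0.3382 m³/s
Panel 3-4: Δb = 0.44 m, d̄ = (0.52+0.37)/2 = 0.445, v̄ = (0.30+0.24)/2 = 0.27 → q = 0.44×0.445×0.27 = 0.05287 m³/s
Panel 4-5: Δb = 0.36 m, d̄ = (0.37+0.00)/2 = 0.185, v̄ = (0.24+0.00)/2 = 0.12 → q = 0.36×0.185×0.12 = 0.007992 m³/s
Q = Σ q = 0.5597 m³/s
= 0.5597 × 3600 = 2015 m³/h

2010 m³/h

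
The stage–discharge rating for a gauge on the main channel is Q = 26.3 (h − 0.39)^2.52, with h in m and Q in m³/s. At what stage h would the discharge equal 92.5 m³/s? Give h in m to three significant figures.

h − h₀ = (Q/C)^(1/b) = (92.5/26.3)^(1/2.52) = 1.647 m
h = 0.39 + 1.647 = 2.037 m

2.04 m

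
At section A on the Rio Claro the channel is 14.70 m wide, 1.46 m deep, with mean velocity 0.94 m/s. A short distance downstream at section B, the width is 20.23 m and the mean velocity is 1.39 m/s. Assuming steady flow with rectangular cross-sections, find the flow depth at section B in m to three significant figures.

0.717 m

Q = A₁V₁ = (14.70×1.46) × 0.94 = 20.17 m³/s
d₂ = Q/(b₂ V₂) = 20.17/(20.23×1.39) = 0.7174 m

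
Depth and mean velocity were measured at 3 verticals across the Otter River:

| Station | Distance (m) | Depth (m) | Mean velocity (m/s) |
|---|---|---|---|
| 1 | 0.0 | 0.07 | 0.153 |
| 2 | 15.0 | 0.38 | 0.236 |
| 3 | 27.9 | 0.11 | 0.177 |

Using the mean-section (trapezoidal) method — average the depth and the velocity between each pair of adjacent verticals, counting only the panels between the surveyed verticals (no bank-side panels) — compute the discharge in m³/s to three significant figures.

1.31 m³/s

Panel 1-2: Δb = 15 m, d̄ = (0.07+0.38)/2 = 0.225, v̄ = (0.153+0.236)/2 = 0.1945 → q = 15×0.225×0.1945 = 0.6564 m³/s
Panel 2-3: Δb = 12.9 m, d̄ = (0.38+0.11)/2 = 0.245, v̄ = (0.236+0.177)/2 = 0.2065 → q = 12.9×0.245×0.2065 = 0.6526 m³/s
Q = Σ q = 1.309 m³/s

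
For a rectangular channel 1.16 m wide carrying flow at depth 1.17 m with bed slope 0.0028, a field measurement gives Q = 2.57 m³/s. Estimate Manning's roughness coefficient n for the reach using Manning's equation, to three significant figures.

0.0149

A = b·y = 1.16 × 1.17 = 1.357 m²
P = b + 2y = 1.16 + 2×1.17 = 3.500 m
R = A/P = 1.357/3.500 = 0.3878 m
n = (1/Q)·A·R^(2/3)·S^(1/2) = (1/2.57) × 1.357 × 0.5318 × 0.05292 = 0.01486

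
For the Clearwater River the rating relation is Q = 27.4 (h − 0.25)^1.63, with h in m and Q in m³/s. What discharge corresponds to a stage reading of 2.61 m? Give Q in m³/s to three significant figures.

111 m³/s

Q = 27.4 × (2.61 − 0.25)^1.63 = 27.4 × 2.36^1.63 = 111.1 m³/s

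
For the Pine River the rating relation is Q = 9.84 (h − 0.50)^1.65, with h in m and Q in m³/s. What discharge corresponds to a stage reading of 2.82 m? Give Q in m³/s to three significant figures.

39.5 m³/s

Q = 9.84 × (2.82 − 0.50)^1.65 = 9.84 × 2.32^1.65 = 39.45 m³/s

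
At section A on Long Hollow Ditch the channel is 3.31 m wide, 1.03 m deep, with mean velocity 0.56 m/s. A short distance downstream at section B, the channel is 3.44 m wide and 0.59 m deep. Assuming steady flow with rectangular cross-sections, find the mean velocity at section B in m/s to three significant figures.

Q = A₁V₁ = (3.31×1.03) × 0.56 = 1.909 m³/s
A₂ = 3.44 × 0.59 = 2.030 m²
V₂ = Q/A₂ = 1.909/2.030 = 0.9407 m/s

0.941 m/s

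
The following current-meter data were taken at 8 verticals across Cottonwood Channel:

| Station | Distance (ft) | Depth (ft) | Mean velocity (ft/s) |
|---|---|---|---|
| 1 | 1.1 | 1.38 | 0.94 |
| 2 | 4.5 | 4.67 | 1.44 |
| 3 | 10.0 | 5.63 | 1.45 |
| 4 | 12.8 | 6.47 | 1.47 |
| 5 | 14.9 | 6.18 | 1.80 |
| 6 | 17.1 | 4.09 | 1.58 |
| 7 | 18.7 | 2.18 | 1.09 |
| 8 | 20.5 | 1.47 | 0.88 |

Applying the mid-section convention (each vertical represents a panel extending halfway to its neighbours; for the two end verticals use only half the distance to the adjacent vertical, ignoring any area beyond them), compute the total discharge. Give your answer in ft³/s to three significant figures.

131 ft³/s

w_1 = (4.5 − 1.1)/2 = 1.7 ft; q_1 = 0.94 × 1.38 × 1.7 = 2.205 ft³/s
w_2 = (10.0 − 1.1)/2 = 4.45 ft; q_2 = 1.44 × 4.67 × 4.45 = 29.93 ft³/s
w_3 = (12.8 − 4.5)/2 = 4.15 ft; q_3 = 1.45 × 5.63 × 4.15 = 33.88 ft³/s
w_4 = (14.9 − 10.0)/2 = 2.45 ft; q_4 = 1.47 × 6.47 × 2.45 = 23.30 ft³/s
w_5 = (17.1 − 12.8)/2 = 2.15 ft; q_5 = 1.80 × 6.18 × 2.15 = 23.92 ft³/s
w_6 = (18.7 − 14.9)/2 = 1.9 ft; q_6 = 1.58 × 4.09 × 1.9 = 12.28 ft³/s
w_7 = (20.5 − 17.1)/2 = 1.7 ft; q_7 = 1.09 × 2.18 × 1.7 = 4.040 ft³/s
w_8 = (20.5 − 18.7)/2 = 0.9 ft; q_8 = 0.88 × 1.47 × 0.9 = 1.164 ft³/s
Q = Σ qᵢ = 130.7 ft³/s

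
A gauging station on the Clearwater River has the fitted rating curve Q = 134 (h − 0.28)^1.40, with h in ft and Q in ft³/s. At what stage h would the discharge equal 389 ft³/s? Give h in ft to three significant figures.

2.42 ft

h − h₀ = (Q/C)^(1/b) = (389/134)^(1/1.40) = 2.141 ft
h = 0.28 + 2.141 = 2.421 ft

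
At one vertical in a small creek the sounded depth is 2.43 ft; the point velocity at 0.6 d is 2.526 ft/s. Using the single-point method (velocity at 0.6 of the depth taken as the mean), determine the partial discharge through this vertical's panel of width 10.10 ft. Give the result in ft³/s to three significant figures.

62.0 ft³/s

v̄ = v₀.₆ = 2.526 ft/s
q = v̄ × d × w = 2.526 × 2.43 × 10.10 = 62.00 ft³/s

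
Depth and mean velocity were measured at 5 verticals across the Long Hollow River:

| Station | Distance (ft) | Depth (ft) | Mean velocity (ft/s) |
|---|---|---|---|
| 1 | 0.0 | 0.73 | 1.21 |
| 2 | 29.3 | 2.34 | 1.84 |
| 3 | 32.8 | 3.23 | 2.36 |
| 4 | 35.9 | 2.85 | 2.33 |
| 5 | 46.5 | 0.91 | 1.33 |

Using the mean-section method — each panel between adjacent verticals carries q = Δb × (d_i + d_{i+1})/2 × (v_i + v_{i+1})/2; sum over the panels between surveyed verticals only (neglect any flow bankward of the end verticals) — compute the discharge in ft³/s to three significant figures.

148 ft³/s

Panel 1-2: Δb = 29.3 ft, d̄ = (0.73+2.34)/2 = 1.535, v̄ = (1.21+1.84)/2 = 1.525 → q = 29.3×1.535×1.525 = 68.59 ft³/s
Panel 2-3: Δb = 3.5 ft, d̄ = (2.34+3.23)/2 = 2.785, v̄ = (1.84+2.36)/2 = 2.1 → q = 3.5×2.785×2.1 = 20.47 ft³/s
Panel 3-4: Δb = 3.1 ft, d̄ = (3.23+2.85)/2 = 3.04, v̄ = (2.36+2.33)/2 = 2.345 → q = 3.1×3.04×2.345 = 22.10 ft³/s
Panel 4-5: Δb = 10.6 ft, d̄ = (2.85+0.91)/2 = 1.88, v̄ = (2.33+1.33)/2 = 1.83 → q = 10.6×1.88×1.83 = 36.47 ft³/s
Q = Σ q = 147.6 ft³/s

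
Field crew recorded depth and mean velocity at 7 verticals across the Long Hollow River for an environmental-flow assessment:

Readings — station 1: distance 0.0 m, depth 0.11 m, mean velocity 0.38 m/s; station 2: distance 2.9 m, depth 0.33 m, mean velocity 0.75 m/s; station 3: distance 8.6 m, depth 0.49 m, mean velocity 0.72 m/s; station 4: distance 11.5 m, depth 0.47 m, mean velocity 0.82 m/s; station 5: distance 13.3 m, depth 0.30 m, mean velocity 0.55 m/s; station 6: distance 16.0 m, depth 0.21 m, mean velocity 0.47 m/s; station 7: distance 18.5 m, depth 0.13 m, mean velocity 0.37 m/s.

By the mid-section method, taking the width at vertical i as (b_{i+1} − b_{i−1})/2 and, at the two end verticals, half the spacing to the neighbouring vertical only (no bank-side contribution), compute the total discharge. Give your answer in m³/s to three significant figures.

4.24 m³/s

w_1 = (2.9 − 0.0)/2 = 1.45 m; q_1 = 0.38 × 0.11 × 1.45 = 0.06061 m³/s
w_2 = (8.6 − 0.0)/2 = 4.3 m; q_2 = 0.75 × 0.33 × 4.3 = 1.064 m³/s
w_3 = (11.5 − 2.9)/2 = 4.3 m; q_3 = 0.72 × 0.49 × 4.3 = 1.517 m³/s
w_4 = (13.3 − 8.6)/2 = 2.35 m; q_4 = 0.82 × 0.47 × 2.35 = 0.9057 m³/s
w_5 = (16.0 − 11.5)/2 = 2.25 m; q_5 = 0.55 × 0.30 × 2.25 = 0.3713 m³/s
w_6 = (18.5 − 13.3)/2 = 2.6 m; q_6 = 0.47 × 0.21 × 2.6 = 0.2566 m³/s
w_7 = (18.5 − 16.0)/2 = 1.25 m; q_7 = 0.37 × 0.13 × 1.25 = 0.06013 m³/s
Q = Σ qᵢ = 4.236 m³/s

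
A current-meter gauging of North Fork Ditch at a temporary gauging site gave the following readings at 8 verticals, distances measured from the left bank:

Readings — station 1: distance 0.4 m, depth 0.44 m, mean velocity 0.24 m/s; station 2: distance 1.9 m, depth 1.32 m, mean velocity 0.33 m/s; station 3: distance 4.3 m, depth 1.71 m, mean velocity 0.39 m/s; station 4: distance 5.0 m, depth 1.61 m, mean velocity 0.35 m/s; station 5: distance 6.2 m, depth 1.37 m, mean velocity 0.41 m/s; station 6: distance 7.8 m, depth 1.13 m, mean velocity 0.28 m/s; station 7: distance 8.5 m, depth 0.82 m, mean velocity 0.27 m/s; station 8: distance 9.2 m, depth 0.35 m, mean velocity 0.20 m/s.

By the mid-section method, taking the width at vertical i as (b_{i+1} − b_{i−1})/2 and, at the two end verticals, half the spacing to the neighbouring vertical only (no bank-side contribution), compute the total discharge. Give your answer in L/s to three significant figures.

w_1 = (1.9 − 0.4)/2 = 0.75 m; q_1 = 0.24 × 0.44 × 0.75 = 0.07920 m³/s
w_2 = (4.3 − 0.4)/2 = 1.95 m; q_2 = 0.33 × 1.32 × 1.95 = 0.8494 m³/s
w_3 = (5.0 − 1.9)/2 = 1.55 m; q_3 = 0.39 × 1.71 × 1.55 = 1.034 m³/s
w_4 = (6.2 − 4.3)/2 = 0.95 m; q_4 = 0.35 × 1.61 × 0.95 = 0.5353 m³/s
w_5 = (7.8 − 5.0)/2 = 1.4 m; q_5 = 0.41 × 1.37 × 1.4 = 0.7864 m³/s
w_6 = (8.5 − 6.2)/2 = 1.15 m; q_6 = 0.28 × 1.13 × 1.15 = 0.3639 m³/s
w_7 = (9.2 − 7.8)/2 = 0.7 m; q_7 = 0.27 × 0.82 × 0.7 = 0.1550 m³/s
w_8 = (9.2 − 8.5)/2 = 0.35 m; q_8 = 0.20 × 0.35 × 0.35 = 0.02450 m³/s
Q = Σ qᵢ = 3.827 m³/s
= 3.827 × 1000 = 3827 L/s

3830 L/s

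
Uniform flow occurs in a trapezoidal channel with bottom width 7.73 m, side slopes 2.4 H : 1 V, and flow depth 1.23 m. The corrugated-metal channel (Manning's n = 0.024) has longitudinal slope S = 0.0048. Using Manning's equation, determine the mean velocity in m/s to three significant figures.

A = (b + z·y)·y = (7.73 + 2.4×1.23)×1.23 = 13.14 m²
P = b + 2y√(1+z²) = 7.73 + 2×1.23×√(1+2.4²) = 14.13 m
R = A/P = 13.14/14.13 = 0.9301 m
Q = (1/n)·A·R^(2/3)·S^(1/2) = (1/0.024) × 13.14 × 0.9301^(2/3) × 0.0048^(1/2) = 36.14 m³/s
V = Q/A = 36.14/13.14 = 2.751 m/s

2.75 m/s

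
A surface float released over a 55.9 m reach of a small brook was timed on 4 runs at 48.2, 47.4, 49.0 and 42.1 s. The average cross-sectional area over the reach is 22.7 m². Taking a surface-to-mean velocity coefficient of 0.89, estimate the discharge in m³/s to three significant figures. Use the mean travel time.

24.2 m³/s

t̄ = (48.2 + 47.4 + 49.0 + 42.1) / 4 = 46.675 s
v_surface = L / t̄ = 55.9 / 46.675 = 1.198 m/s
v_mean = 0.89 × 1.198 = 1.066 m/s
Q = A × v_mean = 22.7 × 1.066 = 24.20 m³/s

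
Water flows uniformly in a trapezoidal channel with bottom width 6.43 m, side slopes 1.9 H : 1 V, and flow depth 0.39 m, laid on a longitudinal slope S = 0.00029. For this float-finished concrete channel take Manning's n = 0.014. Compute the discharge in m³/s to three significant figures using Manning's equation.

1.67 m³/s

A = (b + z·y)·y = (6.43 + 1.9×0.39)×0.39 = 2.797 m²
P = b + 2y√(1+z²) = 6.43 + 2×0.39×√(1+1.9²) = 8.105 m
R = A/P = 2.797/8.105 = 0.3451 m
Q = (1/n)·A·R^(2/3)·S^(1/2) = (1/0.014) × 2.797 × 0.3451^(2/3) × 0.00029^(1/2) = 1.674 m³/s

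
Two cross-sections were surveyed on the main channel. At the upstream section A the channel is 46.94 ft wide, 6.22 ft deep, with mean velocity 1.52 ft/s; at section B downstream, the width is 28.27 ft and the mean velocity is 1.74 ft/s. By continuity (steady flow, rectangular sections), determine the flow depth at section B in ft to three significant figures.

Q = A₁V₁ = (46.94×6.22) × 1.52 = 443.8 ft³/s
d₂ = Q/(b₂ V₂) = 443.8/(28.27×1.74) = 9.022 ft

9.02 ft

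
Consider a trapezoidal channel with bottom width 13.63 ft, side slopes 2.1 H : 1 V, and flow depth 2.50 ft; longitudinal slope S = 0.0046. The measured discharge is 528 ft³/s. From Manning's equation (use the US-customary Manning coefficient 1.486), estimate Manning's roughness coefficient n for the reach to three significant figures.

0.0137

A = (b + z·y)·y = (13.63 + 2.1×2.50)×2.50 = 47.20 ft²
P = b + 2y√(1+z²) = 13.63 + 2×2.50×√(1+2.1²) = 25.26 ft
R = A/P = 47.20/25.26 = 1.869 ft
n = (1.486/Q)·A·R^(2/3)·S^(1/2) = (1.486/528) × 47.20 × 1.517 × 0.06782 = 0.01367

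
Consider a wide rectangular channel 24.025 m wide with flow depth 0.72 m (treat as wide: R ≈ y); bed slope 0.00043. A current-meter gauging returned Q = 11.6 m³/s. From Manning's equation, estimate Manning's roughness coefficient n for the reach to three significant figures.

0.0248

A = b·y = 24.025 × 0.72 = 17.30 m²
Wide channel: R ≈ y = 0.72 m
n = (1/Q)·A·R^(2/3)·S^(1/2) = (1/11.6) × 17.30 × 0.8033 × 0.02074 = 0.02484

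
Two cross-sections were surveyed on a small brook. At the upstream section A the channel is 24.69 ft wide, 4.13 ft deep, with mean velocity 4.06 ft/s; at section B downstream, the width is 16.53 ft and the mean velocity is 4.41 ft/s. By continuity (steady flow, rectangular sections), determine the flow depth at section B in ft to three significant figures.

5.68 ft

Q = A₁V₁ = (24.69×4.13) × 4.06 = 414.0 ft³/s
d₂ = Q/(b₂ V₂) = 414.0/(16.53×4.41) = 5.679 ft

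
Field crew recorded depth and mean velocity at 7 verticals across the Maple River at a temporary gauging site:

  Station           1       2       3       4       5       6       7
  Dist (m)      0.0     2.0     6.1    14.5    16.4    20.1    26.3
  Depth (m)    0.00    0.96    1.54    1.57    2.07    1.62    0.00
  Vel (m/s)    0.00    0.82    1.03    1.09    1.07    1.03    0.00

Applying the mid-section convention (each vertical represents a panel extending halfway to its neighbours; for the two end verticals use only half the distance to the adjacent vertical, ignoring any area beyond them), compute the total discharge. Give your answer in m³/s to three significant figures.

35.6 m³/s

w_2 = (6.1 − 0.0)/2 = 3.05 m; q_2 = 0.82 × 0.96 × 3.05 = 2.401 m³/s
w_3 = (14.5 − 2.0)/2 = 6.25 m; q_3 = 1.03 × 1.54 × 6.25 = 9.914 m³/s
w_4 = (16.4 − 6.1)/2 = 5.15 m; q_4 = 1.09 × 1.57 × 5.15 = 8.813 m³/s
w_5 = (20.1 − 14.5)/2 = 2.8 m; q_5 = 1.07 × 2.07 × 2.8 = 6.202 m³/s
w_6 = (26.3 − 16.4)/2 = 4.95 m; q_6 = 1.03 × 1.62 × 4.95 = 8.260 m³/s
Stations 1, 7 contribute zero (depth or velocity is 0).
Q = Σ qᵢ = 35.59 m³/s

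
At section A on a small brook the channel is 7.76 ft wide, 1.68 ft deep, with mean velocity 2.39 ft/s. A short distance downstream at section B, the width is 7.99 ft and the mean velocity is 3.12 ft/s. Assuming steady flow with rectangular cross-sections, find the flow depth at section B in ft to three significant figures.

1.25 ft

Q = A₁V₁ = (7.76×1.68) × 2.39 = 31.16 ft³/s
d₂ = Q/(b₂ V₂) = 31.16/(7.99×3.12) = 1.250 ft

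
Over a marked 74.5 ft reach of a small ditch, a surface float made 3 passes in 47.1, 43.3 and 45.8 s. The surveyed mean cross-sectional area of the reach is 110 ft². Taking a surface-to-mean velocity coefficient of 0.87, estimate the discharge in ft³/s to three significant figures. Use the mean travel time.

t̄ = (47.1 + 43.3 + 45.8) / 3 = 45.4 s
v_surface = L / t̄ = 74.5 / 45.4 = 1.641 ft/s
v_mean = 0.87 × 1.641 = 1.428 ft/s
Q = A × v_mean = 110 × 1.428 = 157.0 ft³/s

157 ft³/s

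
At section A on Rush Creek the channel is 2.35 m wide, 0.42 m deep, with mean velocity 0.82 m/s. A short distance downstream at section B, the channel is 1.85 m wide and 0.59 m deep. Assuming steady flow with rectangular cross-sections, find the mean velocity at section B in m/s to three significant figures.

Q = A₁V₁ = (2.35×0.42) × 0.82 = 0.8093 m³/s
A₂ = 1.85 × 0.59 = 1.092 m²
V₂ = Q/A₂ = 0.8093/1.092 = 0.7415 m/s

0.741 m/s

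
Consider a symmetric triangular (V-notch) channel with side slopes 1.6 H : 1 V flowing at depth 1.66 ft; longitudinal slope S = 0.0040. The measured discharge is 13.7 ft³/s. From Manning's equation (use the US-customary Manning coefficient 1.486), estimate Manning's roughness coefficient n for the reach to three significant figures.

A = z·y² = 1.6×1.66² = 4.409 ft²
P = 2y√(1+z²) = 2×1.66×√(1+1.6²) = 6.264 ft
R = A/P = 4.409/6.264 = 0.7038 ft
n = (1.486/Q)·A·R^(2/3)·S^(1/2) = (1.486/13.7) × 4.409 × 0.7913 × 0.06325 = 0.02393

0.0239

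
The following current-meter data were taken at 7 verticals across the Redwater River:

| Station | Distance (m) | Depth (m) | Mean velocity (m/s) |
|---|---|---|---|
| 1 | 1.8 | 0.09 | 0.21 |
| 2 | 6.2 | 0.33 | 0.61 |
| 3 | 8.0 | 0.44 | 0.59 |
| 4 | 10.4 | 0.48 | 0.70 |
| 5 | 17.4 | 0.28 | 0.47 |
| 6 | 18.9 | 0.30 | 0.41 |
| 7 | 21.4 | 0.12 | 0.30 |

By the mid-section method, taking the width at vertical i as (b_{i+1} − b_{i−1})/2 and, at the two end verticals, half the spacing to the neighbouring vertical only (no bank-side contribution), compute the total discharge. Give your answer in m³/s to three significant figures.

w_1 = (6.2 − 1.8)/2 = 2.2 m; q_1 = 0.21 × 0.09 × 2.2 = 0.04158 m³/s
w_2 = (8.0 − 1.8)/2 = 3.1 m; q_2 = 0.61 × 0.33 × 3.1 = 0.6240 m³/s
w_3 = (10.4 − 6.2)/2 = 2.1 m; q_3 = 0.59 × 0.44 × 2.1 = 0.5452 m³/s
w_4 = (17.4 − 8.0)/2 = 4.7 m; q_4 = 0.70 × 0.48 × 4.7 = 1.579 m³/s
w_5 = (18.9 − 10.4)/2 = 4.25 m; q_5 = 0.47 × 0.28 × 4.25 = 0.5593 m³/s
w_6 = (21.4 − 17.4)/2 = 2 m; q_6 = 0.41 × 0.30 × 2 = 0.2460 m³/s
w_7 = (21.4 − 18.9)/2 = 1.25 m; q_7 = 0.30 × 0.12 × 1.25 = 0.04500 m³/s
Q = Σ qᵢ = 3.640 m³/s

3.64 m³/s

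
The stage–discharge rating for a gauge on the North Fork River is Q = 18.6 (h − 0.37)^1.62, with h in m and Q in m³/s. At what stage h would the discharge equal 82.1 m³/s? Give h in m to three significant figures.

2.87 m

h − h₀ = (Q/C)^(1/b) = (82.1/18.6)^(1/1.62) = 2.501 m
h = 0.37 + 2.501 = 2.871 m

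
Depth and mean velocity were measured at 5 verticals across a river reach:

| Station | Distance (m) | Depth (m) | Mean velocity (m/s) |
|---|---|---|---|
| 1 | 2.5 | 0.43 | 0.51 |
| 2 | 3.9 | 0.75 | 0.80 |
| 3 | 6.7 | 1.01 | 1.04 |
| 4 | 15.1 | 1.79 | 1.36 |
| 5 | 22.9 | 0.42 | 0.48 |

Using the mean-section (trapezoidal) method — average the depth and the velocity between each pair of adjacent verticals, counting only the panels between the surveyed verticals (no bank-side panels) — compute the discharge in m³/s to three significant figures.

24.8 m³/s

Panel 1-2: Δb = 1.4 m, d̄ = (0.43+0.75)/2 = 0.59, v̄ = (0.51+0.80)/2 = 0.655 → q = 1.4×0.59×0.655 = 0.5410 m³/s
Panel 2-3: Δb = 2.8 m, d̄ = (0.75+1.01)/2 = 0.88, v̄ = (0.80+1.04)/2 = 0.92 → q = 2.8×0.88×0.92 = 2.267 m³/s
Panel 3-4: Δb = 8.4 m, d̄ = (1.01+1.79)/2 = 1.4, v̄ = (1.04+1.36)/2 = 1.2 → q = 8.4×1.4×1.2 = 14.11 m³/s
Panel 4-5: Δb = 7.8 m, d̄ = (1.79+0.42)/2 = 1.105, v̄ = (1.36+0.48)/2 = 0.92 → q = 7.8×1.105×0.92 = 7.929 m³/s
Q = Σ q = 24.85 m³/s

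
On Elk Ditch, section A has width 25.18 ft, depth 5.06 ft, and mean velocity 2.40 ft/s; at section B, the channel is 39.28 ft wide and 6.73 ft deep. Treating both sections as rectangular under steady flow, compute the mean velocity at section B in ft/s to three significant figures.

Q = A₁V₁ = (25.18×5.06) × 2.40 = 305.8 ft³/s
A₂ = 39.28 × 6.73 = 264.4 ft²
V₂ = Q/A₂ = 305.8/264.4 = 1.157 ft/s

1.16 ft/s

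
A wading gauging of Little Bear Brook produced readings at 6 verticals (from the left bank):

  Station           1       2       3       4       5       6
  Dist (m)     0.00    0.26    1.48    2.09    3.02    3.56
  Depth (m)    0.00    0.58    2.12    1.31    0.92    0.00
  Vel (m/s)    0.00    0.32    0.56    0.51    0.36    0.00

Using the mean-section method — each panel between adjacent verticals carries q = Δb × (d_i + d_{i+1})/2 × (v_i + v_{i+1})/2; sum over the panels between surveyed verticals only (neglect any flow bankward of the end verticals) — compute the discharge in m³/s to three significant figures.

Panel 1-2: Δb = 0.26 m, d̄ = (0.00+0.58)/2 = 0.29, v̄ = (0.00+0.32)/2 = 0.16 → q = 0.26×0.29×0.16 = 0.01206 m³/s
Panel 2-3: Δb = 1.22 m, d̄ = (0.58+2.12)/2 = 1.35, v̄ = (0.32+0.56)/2 = 0.44 → q = 1.22×1.35×0.44 = 0.7247 m³/s
Panel 3-4: Δb = 0.61 m, d̄ = (2.12+1.31)/2 = 1.715, v̄ = (0.56+0.51)/2 = 0.535 → q = 0.61×1.715×0.535 = 0.5597 m³/s
Panel 4-5: Δb = 0.93 m, d̄ = (1.31+0.92)/2 = 1.115, v̄ = (0.51+0.36)/2 = 0.435 → q = 0.93×1.115×0.435 = 0.4511 m³/s
Panel 5-6: Δb = 0.54 m, d̄ = (0.92+0.00)/2 = 0.46, v̄ = (0.36+0.00)/2 = 0.18 → q = 0.54×0.46×0.18 = 0.04471 m³/s
Q = Σ q = 1.792 m³/s

1.79 m³/s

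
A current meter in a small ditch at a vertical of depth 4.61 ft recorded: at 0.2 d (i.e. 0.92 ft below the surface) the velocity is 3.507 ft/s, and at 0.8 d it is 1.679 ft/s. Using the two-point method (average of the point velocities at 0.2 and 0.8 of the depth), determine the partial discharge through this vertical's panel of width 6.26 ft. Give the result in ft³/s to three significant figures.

74.8 ft³/s

v̄ = (3.507 + 1.679) / 2 = 2.593 ft/s
q = v̄ × d × w = 2.593 × 4.61 × 6.26 = 74.83 ft³/s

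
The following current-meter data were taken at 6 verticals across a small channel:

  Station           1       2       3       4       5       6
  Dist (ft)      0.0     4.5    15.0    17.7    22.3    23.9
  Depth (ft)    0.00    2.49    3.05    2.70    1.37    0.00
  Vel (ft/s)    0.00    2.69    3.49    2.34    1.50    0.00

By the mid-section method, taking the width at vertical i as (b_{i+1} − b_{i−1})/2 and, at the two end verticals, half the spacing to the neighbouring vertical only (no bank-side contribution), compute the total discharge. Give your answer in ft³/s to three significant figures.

w_2 = (15.0 − 0.0)/2 = 7.5 ft; q_2 = 2.69 × 2.49 × 7.5 = 50.24 ft³/s
w_3 = (17.7 − 4.5)/2 = 6.6 ft; q_3 = 3.49 × 3.05 × 6.6 = 70.25 ft³/s
w_4 = (22.3 − 15.0)/2 = 3.65 ft; q_4 = 2.34 × 2.70 × 3.65 = 23.06 ft³/s
w_5 = (23.9 − 17.7)/2 = 3.1 ft; q_5 = 1.50 × 1.37 × 3.1 = 6.371 ft³/s
Stations 1, 6 contribute zero (depth or velocity is 0).
Q = Σ qᵢ = 149.9 ft³/s

150 ft³/s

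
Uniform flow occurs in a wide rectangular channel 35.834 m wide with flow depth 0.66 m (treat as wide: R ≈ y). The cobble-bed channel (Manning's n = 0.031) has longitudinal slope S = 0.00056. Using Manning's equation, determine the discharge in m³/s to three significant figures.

A = b·y = 35.834 × 0.66 = 23.65 m²
Wide channel: R ≈ y = 0.66 m
Q = (1/n)·A·R^(2/3)·S^(1/2) = (1/0.031) × 23.65 × 0.6600^(2/3) × 0.00056^(1/2) = 13.69 m³/s

13.7 m³/s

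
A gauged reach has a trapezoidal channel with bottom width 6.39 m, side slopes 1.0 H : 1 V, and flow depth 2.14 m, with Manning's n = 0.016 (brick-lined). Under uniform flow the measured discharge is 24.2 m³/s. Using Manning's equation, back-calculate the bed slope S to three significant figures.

0.000270

A = (b + z·y)·y = (6.39 + 1.0×2.14)×2.14 = 18.25 m²
P = b + 2y√(1+z²) = 6.39 + 2×2.14×√(1+1.0²) = 12.44 m
R = A/P = 18.25/12.44 = 1.467 m
S = (Q·n / (1·A·R^(2/3)))² = (24.2×0.016 / (1×18.25×1.291))² = 0.0002699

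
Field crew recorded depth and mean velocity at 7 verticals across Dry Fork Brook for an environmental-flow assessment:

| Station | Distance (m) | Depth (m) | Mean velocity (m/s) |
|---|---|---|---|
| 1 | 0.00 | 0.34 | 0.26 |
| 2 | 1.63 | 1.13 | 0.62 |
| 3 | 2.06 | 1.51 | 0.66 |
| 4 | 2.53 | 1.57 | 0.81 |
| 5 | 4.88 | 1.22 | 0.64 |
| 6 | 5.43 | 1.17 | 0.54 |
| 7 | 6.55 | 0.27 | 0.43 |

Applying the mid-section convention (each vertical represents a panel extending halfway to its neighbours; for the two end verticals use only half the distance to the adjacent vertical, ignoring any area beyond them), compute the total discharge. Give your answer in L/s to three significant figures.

4760 L/s

w_1 = (1.63 − 0.00)/2 = 0.815 m; q_1 = 0.26 × 0.34 × 0.815 = 0.07205 m³/s
w_2 = (2.06 − 0.00)/2 = 1.03 m; q_2 = 0.62 × 1.13 × 1.03 = 0.7216 m³/s
w_3 = (2.53 − 1.63)/2 = 0.45 m; q_3 = 0.66 × 1.51 × 0.45 = 0.4485 m³/s
w_4 = (4.88 − 2.06)/2 = 1.41 m; q_4 = 0.81 × 1.57 × 1.41 = 1.793 m³/s
w_5 = (5.43 − 2.53)/2 = 1.45 m; q_5 = 0.64 × 1.22 × 1.45 = 1.132 m³/s
w_6 = (6.55 − 4.88)/2 = 0.835 m; q_6 = 0.54 × 1.17 × 0.835 = 0.5276 m³/s
w_7 = (6.55 − 5.43)/2 = 0.56 m; q_7 = 0.43 × 0.27 × 0.56 = 0.06502 m³/s
Q = Σ qᵢ = 4.760 m³/s
= 4.760 × 1000 = 4760 L/s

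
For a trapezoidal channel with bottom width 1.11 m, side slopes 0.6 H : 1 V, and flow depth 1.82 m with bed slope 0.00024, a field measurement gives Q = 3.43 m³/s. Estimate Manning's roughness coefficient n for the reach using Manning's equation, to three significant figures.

A = (b + z·y)·y = (1.11 + 0.6×1.82)×1.82 = 4.008 m²
P = b + 2y√(1+z²) = 1.11 + 2×1.82×√(1+0.6²) = 5.355 m
R = A/P = 4.008/5.355 = 0.7484 m
n = (1/Q)·A·R^(2/3)·S^(1/2) = (1/3.43) × 4.008 × 0.8243 × 0.01549 = 0.01492

0.0149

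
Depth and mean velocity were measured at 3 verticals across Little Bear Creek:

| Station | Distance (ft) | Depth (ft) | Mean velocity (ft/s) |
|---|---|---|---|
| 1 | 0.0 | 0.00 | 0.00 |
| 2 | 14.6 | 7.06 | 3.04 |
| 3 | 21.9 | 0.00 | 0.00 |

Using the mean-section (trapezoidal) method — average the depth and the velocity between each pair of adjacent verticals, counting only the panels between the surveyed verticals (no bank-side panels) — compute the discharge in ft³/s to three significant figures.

118 ft³/s

Panel 1-2: Δb = 14.6 ft, d̄ = (0.00+7.06)/2 = 3.53, v̄ = (0.00+3.04)/2 = 1.52 → q = 14.6×3.53×1.52 = 78.34 ft³/s
Panel 2-3: Δb = 7.3 ft, d̄ = (7.06+0.00)/2 = 3.53, v̄ = (3.04+0.00)/2 = 1.52 → q = 7.3×3.53×1.52 = 39.17 ft³/s
Q = Σ q = 117.5 ft³/s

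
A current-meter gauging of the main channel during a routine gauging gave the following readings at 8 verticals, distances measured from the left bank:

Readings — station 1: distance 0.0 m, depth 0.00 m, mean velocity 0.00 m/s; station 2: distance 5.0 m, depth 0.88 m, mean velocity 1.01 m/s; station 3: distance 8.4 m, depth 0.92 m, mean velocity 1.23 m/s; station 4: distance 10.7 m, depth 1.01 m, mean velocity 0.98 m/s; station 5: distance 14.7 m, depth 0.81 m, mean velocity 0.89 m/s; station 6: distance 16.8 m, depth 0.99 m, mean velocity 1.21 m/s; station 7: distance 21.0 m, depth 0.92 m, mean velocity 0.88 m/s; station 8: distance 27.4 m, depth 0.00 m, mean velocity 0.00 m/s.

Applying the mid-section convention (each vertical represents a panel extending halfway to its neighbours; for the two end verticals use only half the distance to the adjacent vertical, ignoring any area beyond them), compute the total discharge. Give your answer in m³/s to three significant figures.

w_2 = (8.4 − 0.0)/2 = 4.2 m; q_2 = 1.01 × 0.88 × 4.2 = 3.733 m³/s
w_3 = (10.7 − 5.0)/2 = 2.85 m; q_3 = 1.23 × 0.92 × 2.85 = 3.225 m³/s
w_4 = (14.7 − 8.4)/2 = 3.15 m; q_4 = 0.98 × 1.01 × 3.15 = 3.118 m³/s
w_5 = (16.8 − 10.7)/2 = 3.05 m; q_5 = 0.89 × 0.81 × 3.05 = 2.199 m³/s
w_6 = (21.0 − 14.7)/2 = 3.15 m; q_6 = 1.21 × 0.99 × 3.15 = 3.773 m³/s
w_7 = (27.4 − 16.8)/2 = 5.3 m; q_7 = 0.88 × 0.92 × 5.3 = 4.291 m³/s
Stations 1, 8 contribute zero (depth or velocity is 0).
Q = Σ qᵢ = 20.34 m³/s

20.3 m³/s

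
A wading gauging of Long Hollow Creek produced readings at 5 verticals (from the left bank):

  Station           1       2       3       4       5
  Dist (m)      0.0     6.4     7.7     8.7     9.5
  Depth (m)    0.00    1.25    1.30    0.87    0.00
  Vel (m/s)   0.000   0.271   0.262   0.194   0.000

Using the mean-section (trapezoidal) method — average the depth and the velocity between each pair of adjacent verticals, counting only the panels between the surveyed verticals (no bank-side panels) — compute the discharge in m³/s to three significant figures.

Panel 1-2: Δb = 6.4 m, d̄ = (0.00+1.25)/2 = 0.625, v̄ = (0.000+0.271)/2 = 0.1355 → q = 6.4×0.625×0.1355 = 0.5420 m³/s
Panel 2-3: Δb = 1.3 m, d̄ = (1.25+1.30)/2 = 1.275, v̄ = (0.271+0.262)/2 = 0.2665 → q = 1.3×1.275×0.2665 = 0.4417 m³/s
Panel 3-4: Δb = 1 m, d̄ = (1.30+0.87)/2 = 1.085, v̄ = (0.262+0.194)/2 = 0.228 → q = 1×1.085×0.228 = 0.2474 m³/s
Panel 4-5: Δb = 0.8 m, d̄ = (0.87+0.00)/2 = 0.435, v̄ = (0.194+0.000)/2 = 0.097 → q = 0.8×0.435×0.097 = 0.03376 m³/s
Q = Σ q = 1.265 m³/s

1.26 m³/s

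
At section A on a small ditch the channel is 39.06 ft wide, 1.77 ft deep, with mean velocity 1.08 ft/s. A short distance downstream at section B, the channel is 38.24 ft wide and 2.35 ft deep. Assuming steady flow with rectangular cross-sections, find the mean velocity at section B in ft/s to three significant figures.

0.831 ft/s

Q = A₁V₁ = (39.06×1.77) × 1.08 = 74.67 ft³/s
A₂ = 38.24 × 2.35 = 89.86 ft²
V₂ = Q/A₂ = 74.67/89.86 = 0.8309 ft/s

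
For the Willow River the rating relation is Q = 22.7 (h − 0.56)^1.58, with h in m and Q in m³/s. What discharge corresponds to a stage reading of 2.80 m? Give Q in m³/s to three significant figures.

Q = 22.7 × (2.80 − 0.56)^1.58 = 22.7 × 2.24^1.58 = 81.17 m³/s

81.2 m³/s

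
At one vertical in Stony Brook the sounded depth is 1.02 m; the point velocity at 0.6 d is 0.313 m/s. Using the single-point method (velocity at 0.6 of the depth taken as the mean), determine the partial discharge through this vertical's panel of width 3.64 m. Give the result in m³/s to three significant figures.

v̄ = v₀.₆ = 0.313 m/s
q = v̄ × d × w = 0.3130 × 1.02 × 3.64 = 1.162 m³/s

1.16 m³/s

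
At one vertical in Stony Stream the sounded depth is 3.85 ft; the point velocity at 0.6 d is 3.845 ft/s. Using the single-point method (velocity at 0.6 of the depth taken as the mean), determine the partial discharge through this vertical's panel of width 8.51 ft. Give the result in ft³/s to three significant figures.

v̄ = v₀.₆ = 3.845 ft/s
q = v̄ × d × w = 3.845 × 3.85 × 8.51 = 126.0 ft³/s

126 ft³/s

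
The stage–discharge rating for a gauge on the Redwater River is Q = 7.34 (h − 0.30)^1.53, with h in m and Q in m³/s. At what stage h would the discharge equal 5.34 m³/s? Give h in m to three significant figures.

1.11 m

h − h₀ = (Q/C)^(1/b) = (5.34/7.34)^(1/1.53) = 0.8123 m
h = 0.30 + 0.8123 = 1.112 m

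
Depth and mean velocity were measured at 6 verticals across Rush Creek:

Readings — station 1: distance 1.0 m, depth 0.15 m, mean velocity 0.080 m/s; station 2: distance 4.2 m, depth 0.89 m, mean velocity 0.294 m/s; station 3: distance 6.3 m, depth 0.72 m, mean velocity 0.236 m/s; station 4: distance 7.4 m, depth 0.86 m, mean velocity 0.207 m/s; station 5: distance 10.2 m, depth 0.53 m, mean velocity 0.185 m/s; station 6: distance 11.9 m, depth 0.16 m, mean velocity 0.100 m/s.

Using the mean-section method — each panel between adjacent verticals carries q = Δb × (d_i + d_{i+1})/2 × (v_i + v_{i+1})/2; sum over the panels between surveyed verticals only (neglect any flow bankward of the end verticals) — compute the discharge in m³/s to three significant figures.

1.42 m³/s

Panel 1-2: Δb = 3.2 m, d̄ = (0.15+0.89)/2 = 0.52, v̄ = (0.080+0.294)/2 = 0.187 → q = 3.2×0.52×0.187 = 0.3112 m³/s
Panel 2-3: Δb = 2.1 m, d̄ = (0.89+0.72)/2 = 0.805, v̄ = (0.294+0.236)/2 = 0.265 → q = 2.1×0.805×0.265 = 0.4480 m³/s
Panel 3-4: Δb = 1.1 m, d̄ = (0.72+0.86)/2 = 0.79, v̄ = (0.236+0.207)/2 = 0.2215 → q = 1.1×0.79×0.2215 = 0.1925 m³/s
Panel 4-5: Δb = 2.8 m, d̄ = (0.86+0.53)/2 = 0.695, v̄ = (0.207+0.185)/2 = 0.196 → q = 2.8×0.695×0.196 = 0.3814 m³/s
Panel 5-6: Δb = 1.7 m, d̄ = (0.53+0.16)/2 = 0.345, v̄ = (0.185+0.100)/2 = 0.1425 → q = 1.7×0.345×0.1425 = 0.08358 m³/s
Q = Σ q = 1.417 m³/s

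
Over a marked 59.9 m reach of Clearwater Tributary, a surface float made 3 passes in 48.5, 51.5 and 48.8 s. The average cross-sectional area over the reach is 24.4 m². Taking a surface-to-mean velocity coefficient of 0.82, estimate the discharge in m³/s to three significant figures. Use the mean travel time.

24.2 m³/s

t̄ = (48.5 + 51.5 + 48.8) / 3 = 49.6 s
v_surface = L / t̄ = 59.9 / 49.6 = 1.208 m/s
v_mean = 0.82 × 1.208 = 0.9903 m/s
Q = A × v_mean = 24.4 × 0.9903 = 24.16 m³/s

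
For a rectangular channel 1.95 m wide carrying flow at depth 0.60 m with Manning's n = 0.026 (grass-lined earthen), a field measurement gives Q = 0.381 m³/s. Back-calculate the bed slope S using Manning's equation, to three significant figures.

0.000268

A = b·y = 1.95 × 0.60 = 1.170 m²
P = b + 2y = 1.95 + 2×0.60 = 3.150 m
R = A/P = 1.170/3.150 = 0.3714 m
S = (Q·n / (1·A·R^(2/3)))² = (0.381×0.026 / (1×1.170×0.5167))² = 0.0002685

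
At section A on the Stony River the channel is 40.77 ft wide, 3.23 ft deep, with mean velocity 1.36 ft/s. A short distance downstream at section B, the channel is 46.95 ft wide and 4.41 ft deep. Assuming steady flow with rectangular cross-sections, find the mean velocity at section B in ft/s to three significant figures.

0.865 ft/s

Q = A₁V₁ = (40.77×3.23) × 1.36 = 179.1 ft³/s
A₂ = 46.95 × 4.41 = 207.0 ft²
V₂ = Q/A₂ = 179.1/207.0 = 0.8650 ft/s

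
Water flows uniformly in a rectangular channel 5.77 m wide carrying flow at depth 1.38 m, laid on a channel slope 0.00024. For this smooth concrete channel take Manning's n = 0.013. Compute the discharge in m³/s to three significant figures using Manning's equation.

A = b·y = 5.77 × 1.38 = 7.963 m²
P = b + 2y = 5.77 + 2×1.38 = 8.530 m
R = A/P = 7.963/8.530 = 0.9335 m
Q = (1/n)·A·R^(2/3)·S^(1/2) = (1/0.013) × 7.963 × 0.9335^(2/3) × 0.00024^(1/2) = 9.063 m³/s

9.06 m³/s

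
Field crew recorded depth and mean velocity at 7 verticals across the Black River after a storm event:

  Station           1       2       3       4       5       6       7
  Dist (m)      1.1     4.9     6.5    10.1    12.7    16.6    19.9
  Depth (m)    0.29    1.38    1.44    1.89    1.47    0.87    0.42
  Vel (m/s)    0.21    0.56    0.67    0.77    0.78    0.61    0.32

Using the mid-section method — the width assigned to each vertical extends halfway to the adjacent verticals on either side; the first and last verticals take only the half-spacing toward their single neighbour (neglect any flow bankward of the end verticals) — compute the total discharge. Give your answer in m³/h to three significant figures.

54300 m³/h

w_1 = (4.9 − 1.1)/2 = 1.9 m; q_1 = 0.21 × 0.29 × 1.9 = 0.1157 m³/s
w_2 = (6.5 − 1.1)/2 = 2.7 m; q_2 = 0.56 × 1.38 × 2.7 = 2.087 m³/s
w_3 = (10.1 − 4.9)/2 = 2.6 m; q_3 = 0.67 × 1.44 × 2.6 = 2.508 m³/s
w_4 = (12.7 − 6.5)/2 = 3.1 m; q_4 = 0.77 × 1.89 × 3.1 = 4.511 m³/s
w_5 = (16.6 − 10.1)/2 = 3.25 m; q_5 = 0.78 × 1.47 × 3.25 = 3.726 m³/s
w_6 = (19.9 − 12.7)/2 = 3.6 m; q_6 = 0.61 × 0.87 × 3.6 = 1.911 m³/s
w_7 = (19.9 − 16.6)/2 = 1.65 m; q_7 = 0.32 × 0.42 × 1.65 = 0.2218 m³/s
Q = Σ qᵢ = 15.08 m³/s
= 15.08 × 3600 = 54290 m³/h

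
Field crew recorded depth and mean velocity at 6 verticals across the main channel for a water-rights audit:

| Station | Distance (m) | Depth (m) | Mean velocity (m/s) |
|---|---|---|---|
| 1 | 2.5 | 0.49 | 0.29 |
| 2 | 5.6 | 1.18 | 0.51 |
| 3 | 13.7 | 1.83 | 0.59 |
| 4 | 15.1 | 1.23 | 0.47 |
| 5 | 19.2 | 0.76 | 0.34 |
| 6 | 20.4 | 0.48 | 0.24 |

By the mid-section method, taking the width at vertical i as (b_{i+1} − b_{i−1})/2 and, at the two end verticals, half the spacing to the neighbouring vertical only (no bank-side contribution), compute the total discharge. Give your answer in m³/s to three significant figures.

11.1 m³/s

w_1 = (5.6 − 2.5)/2 = 1.55 m; q_1 = 0.29 × 0.49 × 1.55 = 0.2203 m³/s
w_2 = (13.7 − 2.5)/2 = 5.6 m; q_2 = 0.51 × 1.18 × 5.6 = 3.370 m³/s
w_3 = (15.1 − 5.6)/2 = 4.75 m; q_3 = 0.59 × 1.83 × 4.75 = 5.129 m³/s
w_4 = (19.2 − 13.7)/2 = 2.75 m; q_4 = 0.47 × 1.23 × 2.75 = 1.590 m³/s
w_5 = (20.4 − 15.1)/2 = 2.65 m; q_5 = 0.34 × 0.76 × 2.65 = 0.6848 m³/s
w_6 = (20.4 − 19.2)/2 = 0.6 m; q_6 = 0.24 × 0.48 × 0.6 = 0.06912 m³/s
Q = Σ qᵢ = 11.06 m³/s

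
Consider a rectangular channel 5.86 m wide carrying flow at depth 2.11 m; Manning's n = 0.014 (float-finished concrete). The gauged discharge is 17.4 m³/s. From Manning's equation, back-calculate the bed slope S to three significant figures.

0.000296

A = b·y = 5.86 × 2.11 = 12.36 m²
P = b + 2y = 5.86 + 2×2.11 = 10.08 m
R = A/P = 12.36/10.08 = 1.227 m
S = (Q·n / (1·A·R^(2/3)))² = (17.4×0.014 / (1×12.36×1.146))² = 0.0002956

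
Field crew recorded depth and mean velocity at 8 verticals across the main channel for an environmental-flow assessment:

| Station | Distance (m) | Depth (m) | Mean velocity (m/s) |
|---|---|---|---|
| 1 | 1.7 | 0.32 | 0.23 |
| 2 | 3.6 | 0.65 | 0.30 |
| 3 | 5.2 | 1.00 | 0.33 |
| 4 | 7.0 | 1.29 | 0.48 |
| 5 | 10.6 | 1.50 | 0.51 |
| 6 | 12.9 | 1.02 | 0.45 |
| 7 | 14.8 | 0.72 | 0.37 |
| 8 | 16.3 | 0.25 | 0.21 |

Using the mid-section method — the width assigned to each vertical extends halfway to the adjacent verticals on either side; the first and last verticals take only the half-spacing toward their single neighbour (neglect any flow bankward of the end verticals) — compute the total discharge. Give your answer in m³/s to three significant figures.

6.36 m³/s

w_1 = (3.6 − 1.7)/2 = 0.95 m; q_1 = 0.23 × 0.32 × 0.95 = 0.06992 m³/s
w_2 = (5.2 − 1.7)/2 = 1.75 m; q_2 = 0.30 × 0.65 × 1.75 = 0.3413 m³/s
w_3 = (7.0 − 3.6)/2 = 1.7 m; q_3 = 0.33 × 1.00 × 1.7 = 0.5610 m³/s
w_4 = (10.6 − 5.2)/2 = 2.7 m; q_4 = 0.48 × 1.29 × 2.7 = 1.672 m³/s
w_5 = (12.9 − 7.0)/2 = 2.95 m; q_5 = 0.51 × 1.50 × 2.95 = 2.257 m³/s
w_6 = (14.8 − 10.6)/2 = 2.1 m; q_6 = 0.45 × 1.02 × 2.1 = 0.9639 m³/s
w_7 = (16.3 − 12.9)/2 = 1.7 m; q_7 = 0.37 × 0.72 × 1.7 = 0.4529 m³/s
w_8 = (16.3 − 14.8)/2 = 0.75 m; q_8 = 0.21 × 0.25 × 0.75 = 0.03938 m³/s
Q = Σ qᵢ = 6.357 m³/s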